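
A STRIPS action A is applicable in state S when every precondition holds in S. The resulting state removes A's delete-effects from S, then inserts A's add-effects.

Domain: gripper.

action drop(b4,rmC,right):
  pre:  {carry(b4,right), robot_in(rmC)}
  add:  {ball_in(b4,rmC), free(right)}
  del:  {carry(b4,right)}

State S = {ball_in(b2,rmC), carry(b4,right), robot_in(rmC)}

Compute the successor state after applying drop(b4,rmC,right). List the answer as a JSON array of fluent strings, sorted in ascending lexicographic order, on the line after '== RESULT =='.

Compute (S \ del) ∪ add:
  pre ⊆ S: {carry(b4,right), robot_in(rmC)} ⊆ S  — applicable
  S \ del = {ball_in(b2,rmC), robot_in(rmC)}
  ∪ add   = {ball_in(b2,rmC), ball_in(b4,rmC), free(right), robot_in(rmC)}

== RESULT ==
["ball_in(b2,rmC)", "ball_in(b4,rmC)", "free(right)", "robot_in(rmC)"]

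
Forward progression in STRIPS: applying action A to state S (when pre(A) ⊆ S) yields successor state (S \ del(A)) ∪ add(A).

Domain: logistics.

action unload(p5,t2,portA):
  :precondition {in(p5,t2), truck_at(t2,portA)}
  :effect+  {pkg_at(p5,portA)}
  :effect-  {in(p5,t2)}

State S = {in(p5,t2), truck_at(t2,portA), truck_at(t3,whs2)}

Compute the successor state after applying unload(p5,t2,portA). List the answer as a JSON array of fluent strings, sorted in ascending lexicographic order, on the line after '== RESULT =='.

Progress:
  pre ⊆ S: {in(p5,t2), truck_at(t2,portA)} ⊆ S  — applicable
  S \ del = {truck_at(t2,portA), truck_at(t3,whs2)}
  ∪ add   = {pkg_at(p5,portA), truck_at(t2,portA), truck_at(t3,whs2)}

== RESULT ==
["pkg_at(p5,portA)", "truck_at(t2,portA)", "truck_at(t3,whs2)"]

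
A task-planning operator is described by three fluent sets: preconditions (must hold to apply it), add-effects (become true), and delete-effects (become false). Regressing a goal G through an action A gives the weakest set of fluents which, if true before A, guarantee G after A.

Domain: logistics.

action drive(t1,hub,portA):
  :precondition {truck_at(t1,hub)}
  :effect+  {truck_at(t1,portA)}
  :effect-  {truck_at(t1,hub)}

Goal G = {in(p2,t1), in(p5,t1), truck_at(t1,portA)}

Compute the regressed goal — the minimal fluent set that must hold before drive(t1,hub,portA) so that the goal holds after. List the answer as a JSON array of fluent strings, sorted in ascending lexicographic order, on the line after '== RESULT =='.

Compute (G \ add) ∪ pre:
  G ∩ del = {}  (empty — regression defined)
  G \ add = {in(p2,t1), in(p5,t1), truck_at(t1,portA)} \ {truck_at(t1,portA)} = {in(p2,t1), in(p5,t1)}
  ∪ pre   = {in(p2,t1), in(p5,t1)} ∪ {truck_at(t1,hub)}
          = {in(p2,t1), in(p5,t1), truck_at(t1,hub)}

== RESULT ==
["in(p2,t1)", "in(p5,t1)", "truck_at(t1,hub)"]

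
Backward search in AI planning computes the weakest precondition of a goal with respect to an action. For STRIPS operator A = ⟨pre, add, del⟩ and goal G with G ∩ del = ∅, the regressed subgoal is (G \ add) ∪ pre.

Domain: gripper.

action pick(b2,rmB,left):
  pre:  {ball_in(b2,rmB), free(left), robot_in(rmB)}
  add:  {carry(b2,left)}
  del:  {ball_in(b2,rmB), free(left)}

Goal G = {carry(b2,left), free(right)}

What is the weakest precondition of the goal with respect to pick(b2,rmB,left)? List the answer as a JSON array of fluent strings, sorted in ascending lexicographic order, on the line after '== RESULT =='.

Regress:
  G ∩ del = {}  (empty — regression defined)
  G \ add = {carry(b2,left), free(right)} \ {carry(b2,left)} = {free(right)}
  ∪ pre   = {free(right)} ∪ {ball_in(b2,rmB), free(left), robot_in(rmB)}
          = {ball_in(b2,rmB), free(left), free(right), robot_in(rmB)}

== RESULT ==
["ball_in(b2,rmB)", "free(left)", "free(right)", "robot_in(rmB)"]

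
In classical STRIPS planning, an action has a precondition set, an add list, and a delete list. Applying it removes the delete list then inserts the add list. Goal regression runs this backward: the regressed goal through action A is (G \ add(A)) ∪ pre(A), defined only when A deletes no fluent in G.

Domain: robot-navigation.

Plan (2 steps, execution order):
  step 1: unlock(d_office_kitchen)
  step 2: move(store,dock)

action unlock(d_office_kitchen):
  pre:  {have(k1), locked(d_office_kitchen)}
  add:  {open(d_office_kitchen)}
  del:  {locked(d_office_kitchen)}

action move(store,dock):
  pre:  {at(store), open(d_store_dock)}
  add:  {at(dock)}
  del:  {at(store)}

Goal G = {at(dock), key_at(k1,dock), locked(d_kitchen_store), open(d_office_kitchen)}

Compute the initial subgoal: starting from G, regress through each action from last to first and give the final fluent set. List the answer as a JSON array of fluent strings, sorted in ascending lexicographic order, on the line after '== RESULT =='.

Regress step by step:
  through step 2 (move(store,dock)): drop {at(dock)}, keep {key_at(k1,dock), locked(d_kitchen_store), open(d_office_kitchen)}, require {at(store), open(d_store_dock)}
    → {at(store), key_at(k1,dock), locked(d_kitchen_store), open(d_office_kitchen), open(d_store_dock)}
  through step 1 (unlock(d_office_kitchen)): drop {open(d_office_kitchen)}, keep {at(store), key_at(k1,dock), locked(d_kitchen_store), open(d_store_dock)}, require {have(k1), locked(d_office_kitchen)}
    → {at(store), have(k1), key_at(k1,dock), locked(d_kitchen_store), locked(d_office_kitchen), open(d_store_dock)}

== RESULT ==
["at(store)", "have(k1)", "key_at(k1,dock)", "locked(d_kitchen_store)", "locked(d_office_kitchen)", "open(d_store_dock)"]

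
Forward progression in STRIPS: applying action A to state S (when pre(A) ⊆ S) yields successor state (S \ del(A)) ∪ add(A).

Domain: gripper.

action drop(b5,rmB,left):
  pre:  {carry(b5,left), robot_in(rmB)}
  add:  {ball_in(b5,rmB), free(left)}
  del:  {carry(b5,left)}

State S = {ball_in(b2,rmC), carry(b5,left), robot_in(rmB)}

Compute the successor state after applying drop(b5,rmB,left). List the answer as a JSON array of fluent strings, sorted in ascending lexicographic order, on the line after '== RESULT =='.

Progress:
  pre ⊆ S: {carry(b5,left), robot_in(rmB)} ⊆ S  — applicable
  S \ del = {ball_in(b2,rmC), robot_in(rmB)}
  ∪ add   = {ball_in(b2,rmC), ball_in(b5,rmB), free(left), robot_in(rmB)}

== RESULT ==
["ball_in(b2,rmC)", "ball_in(b5,rmB)", "free(left)", "robot_in(rmB)"]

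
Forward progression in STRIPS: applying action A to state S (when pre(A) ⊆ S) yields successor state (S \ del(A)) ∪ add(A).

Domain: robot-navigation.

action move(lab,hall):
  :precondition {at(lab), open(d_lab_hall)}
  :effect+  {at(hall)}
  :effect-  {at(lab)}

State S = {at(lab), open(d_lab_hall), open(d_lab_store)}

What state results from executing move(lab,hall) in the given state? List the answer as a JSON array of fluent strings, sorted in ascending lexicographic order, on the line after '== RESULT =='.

Compute (S \ del) ∪ add:
  pre ⊆ S: {at(lab), open(d_lab_hall)} ⊆ S  — applicable
  S \ del = {open(d_lab_hall), open(d_lab_store)}
  ∪ add   = {at(hall), open(d_lab_hall), open(d_lab_store)}

== RESULT ==
["at(hall)", "open(d_lab_hall)", "open(d_lab_store)"]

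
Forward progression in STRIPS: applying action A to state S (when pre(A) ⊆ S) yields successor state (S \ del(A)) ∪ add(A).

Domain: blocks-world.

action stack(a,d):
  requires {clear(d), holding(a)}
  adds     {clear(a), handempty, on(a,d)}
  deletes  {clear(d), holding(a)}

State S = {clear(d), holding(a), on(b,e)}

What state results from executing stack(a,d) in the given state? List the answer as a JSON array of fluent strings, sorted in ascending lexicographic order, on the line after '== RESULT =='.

Progress:
  pre ⊆ S: {clear(d), holding(a)} ⊆ S  — applicable
  S \ del = {on(b,e)}
  ∪ add   = {clear(a), handempty, on(a,d), on(b,e)}

== RESULT ==
["clear(a)", "handempty", "on(a,d)", "on(b,e)"]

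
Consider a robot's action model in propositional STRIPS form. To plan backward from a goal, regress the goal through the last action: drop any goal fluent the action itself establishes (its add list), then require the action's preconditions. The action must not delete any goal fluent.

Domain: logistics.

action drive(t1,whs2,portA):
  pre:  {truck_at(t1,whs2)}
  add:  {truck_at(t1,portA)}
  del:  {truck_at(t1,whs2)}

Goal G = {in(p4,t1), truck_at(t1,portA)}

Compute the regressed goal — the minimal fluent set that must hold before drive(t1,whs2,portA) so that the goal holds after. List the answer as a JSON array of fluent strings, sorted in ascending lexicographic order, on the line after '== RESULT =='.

Compute (G \ add) ∪ pre:
  G ∩ del = {}  (empty — regression defined)
  G \ add = {in(p4,t1), truck_at(t1,portA)} \ {truck_at(t1,portA)} = {in(p4,t1)}
  ∪ pre   = {in(p4,t1)} ∪ {truck_at(t1,whs2)}
          = {in(p4,t1), truck_at(t1,whs2)}

== RESULT ==
["in(p4,t1)", "truck_at(t1,whs2)"]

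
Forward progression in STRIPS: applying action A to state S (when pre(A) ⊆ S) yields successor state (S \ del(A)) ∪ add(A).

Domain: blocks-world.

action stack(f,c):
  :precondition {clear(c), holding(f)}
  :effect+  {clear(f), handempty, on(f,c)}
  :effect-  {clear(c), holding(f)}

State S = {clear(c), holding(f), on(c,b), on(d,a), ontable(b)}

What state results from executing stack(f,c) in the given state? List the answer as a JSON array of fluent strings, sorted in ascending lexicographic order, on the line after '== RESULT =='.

Compute (S \ del) ∪ add:
  pre ⊆ S: {clear(c), holding(f)} ⊆ S  — applicable
  S \ del = {on(c,b), on(d,a), ontable(b)}
  ∪ add   = {clear(f), handempty, on(c,b), on(d,a), on(f,c), ontable(b)}

== RESULT ==
["clear(f)", "handempty", "on(c,b)", "on(d,a)", "on(f,c)", "ontable(b)"]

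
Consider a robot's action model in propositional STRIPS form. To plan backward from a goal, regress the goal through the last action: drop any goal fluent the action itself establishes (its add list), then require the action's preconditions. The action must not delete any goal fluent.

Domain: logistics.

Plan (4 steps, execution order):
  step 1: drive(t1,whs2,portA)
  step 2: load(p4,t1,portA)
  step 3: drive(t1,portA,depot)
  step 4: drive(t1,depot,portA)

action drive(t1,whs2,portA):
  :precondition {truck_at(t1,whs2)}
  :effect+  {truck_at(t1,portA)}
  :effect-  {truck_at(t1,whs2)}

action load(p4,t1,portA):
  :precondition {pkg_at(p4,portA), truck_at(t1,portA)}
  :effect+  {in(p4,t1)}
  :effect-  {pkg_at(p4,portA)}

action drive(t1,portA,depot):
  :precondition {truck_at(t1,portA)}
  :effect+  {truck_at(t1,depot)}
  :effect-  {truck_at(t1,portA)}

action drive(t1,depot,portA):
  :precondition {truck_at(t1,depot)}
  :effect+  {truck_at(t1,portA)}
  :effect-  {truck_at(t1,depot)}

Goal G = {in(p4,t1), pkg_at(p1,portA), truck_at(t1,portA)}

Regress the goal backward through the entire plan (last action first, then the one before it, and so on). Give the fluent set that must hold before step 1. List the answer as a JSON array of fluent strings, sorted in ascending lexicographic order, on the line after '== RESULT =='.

Work backward from the goal:
  through step 4 (drive(t1,depot,portA)): drop {truck_at(t1,portA)}, keep {in(p4,t1), pkg_at(p1,portA)}, require {truck_at(t1,depot)}
    → {in(p4,t1), pkg_at(p1,portA), truck_at(t1,depot)}
  through step 3 (drive(t1,portA,depot)): drop {truck_at(t1,depot)}, keep {in(p4,t1), pkg_at(p1,portA)}, require {truck_at(t1,portA)}
    → {in(p4,t1), pkg_at(p1,portA), truck_at(t1,portA)}
  through step 2 (load(p4,t1,portA)): drop {in(p4,t1)}, keep {pkg_at(p1,portA), truck_at(t1,portA)}, require {pkg_at(p4,portA), truck_at(t1,portA)}
    → {pkg_at(p1,portA), pkg_at(p4,portA), truck_at(t1,portA)}
  through step 1 (drive(t1,whs2,portA)): drop {truck_at(t1,portA)}, keep {pkg_at(p1,portA), pkg_at(p4,portA)}, require {truck_at(t1,whs2)}
    → {pkg_at(p1,portA), pkg_at(p4,portA), truck_at(t1,whs2)}

== RESULT ==
["pkg_at(p1,portA)", "pkg_at(p4,portA)", "truck_at(t1,whs2)"]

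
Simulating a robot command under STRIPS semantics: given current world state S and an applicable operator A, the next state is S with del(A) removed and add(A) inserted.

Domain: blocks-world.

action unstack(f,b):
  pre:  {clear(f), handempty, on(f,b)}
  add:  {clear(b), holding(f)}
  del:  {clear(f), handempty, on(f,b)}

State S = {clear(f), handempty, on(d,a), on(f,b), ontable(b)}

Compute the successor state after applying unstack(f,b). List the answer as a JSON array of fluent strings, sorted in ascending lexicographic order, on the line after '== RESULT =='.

Progress:
  pre ⊆ S: {clear(f), handempty, on(f,b)} ⊆ S  — applicable
  S \ del = {on(d,a), ontable(b)}
  ∪ add   = {clear(b), holding(f), on(d,a), ontable(b)}

== RESULT ==
["clear(b)", "holding(f)", "on(d,a)", "ontable(b)"]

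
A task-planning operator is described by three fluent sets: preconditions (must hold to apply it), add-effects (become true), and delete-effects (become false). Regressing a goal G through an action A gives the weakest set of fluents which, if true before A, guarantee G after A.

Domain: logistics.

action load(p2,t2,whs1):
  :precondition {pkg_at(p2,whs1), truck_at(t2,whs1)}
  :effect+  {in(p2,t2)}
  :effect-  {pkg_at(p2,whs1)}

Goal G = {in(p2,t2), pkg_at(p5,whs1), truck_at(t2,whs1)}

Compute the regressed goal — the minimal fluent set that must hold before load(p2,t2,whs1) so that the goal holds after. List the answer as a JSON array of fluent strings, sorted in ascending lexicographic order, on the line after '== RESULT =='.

Regress:
  G ∩ del = {}  (empty — regression defined)
  G \ add = {in(p2,t2), pkg_at(p5,whs1), truck_at(t2,whs1)} \ {in(p2,t2)} = {pkg_at(p5,whs1), truck_at(t2,whs1)}
  ∪ pre   = {pkg_at(p5,whs1), truck_at(t2,whs1)} ∪ {pkg_at(p2,whs1), truck_at(t2,whs1)}
          = {pkg_at(p2,whs1), pkg_at(p5,whs1), truck_at(t2,whs1)}

== RESULT ==
["pkg_at(p2,whs1)", "pkg_at(p5,whs1)", "truck_at(t2,whs1)"]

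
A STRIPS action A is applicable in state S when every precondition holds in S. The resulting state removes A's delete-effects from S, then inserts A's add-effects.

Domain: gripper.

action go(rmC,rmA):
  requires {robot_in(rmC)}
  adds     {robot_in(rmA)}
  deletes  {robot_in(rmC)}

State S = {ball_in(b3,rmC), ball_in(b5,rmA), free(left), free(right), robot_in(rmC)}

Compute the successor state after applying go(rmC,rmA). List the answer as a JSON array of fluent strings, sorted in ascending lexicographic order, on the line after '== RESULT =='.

Progress:
  pre ⊆ S: {robot_in(rmC)} ⊆ S  — applicable
  S \ del = {ball_in(b3,rmC), ball_in(b5,rmA), free(left), free(right)}
  ∪ add   = {ball_in(b3,rmC), ball_in(b5,rmA), free(left), free(right), robot_in(rmA)}

== RESULT ==
["ball_in(b3,rmC)", "ball_in(b5,rmA)", "free(left)", "free(right)", "robot_in(rmA)"]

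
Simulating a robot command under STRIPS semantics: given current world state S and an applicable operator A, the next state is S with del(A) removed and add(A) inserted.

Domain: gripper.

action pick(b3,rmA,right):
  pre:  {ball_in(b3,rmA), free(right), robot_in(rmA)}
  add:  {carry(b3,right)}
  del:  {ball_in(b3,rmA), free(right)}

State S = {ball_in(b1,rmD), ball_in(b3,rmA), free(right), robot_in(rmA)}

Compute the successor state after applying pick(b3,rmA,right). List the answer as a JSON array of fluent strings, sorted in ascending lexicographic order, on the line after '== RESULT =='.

Compute (S \ del) ∪ add:
  pre ⊆ S: {ball_in(b3,rmA), free(right), robot_in(rmA)} ⊆ S  — applicable
  S \ del = {ball_in(b1,rmD), robot_in(rmA)}
  ∪ add   = {ball_in(b1,rmD), carry(b3,right), robot_in(rmA)}

== RESULT ==
["ball_in(b1,rmD)", "carry(b3,right)", "robot_in(rmA)"]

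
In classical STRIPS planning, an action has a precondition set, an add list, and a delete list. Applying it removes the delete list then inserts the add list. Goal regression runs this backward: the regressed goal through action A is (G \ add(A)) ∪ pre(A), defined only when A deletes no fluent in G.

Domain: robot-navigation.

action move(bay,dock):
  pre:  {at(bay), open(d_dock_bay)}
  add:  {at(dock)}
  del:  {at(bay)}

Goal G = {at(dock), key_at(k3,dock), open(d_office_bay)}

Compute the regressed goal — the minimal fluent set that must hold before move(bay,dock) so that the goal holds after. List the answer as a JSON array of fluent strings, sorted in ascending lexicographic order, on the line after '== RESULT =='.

Compute (G \ add) ∪ pre:
  G ∩ del = {}  (empty — regression defined)
  G \ add = {at(dock), key_at(k3,dock), open(d_office_bay)} \ {at(dock)} = {key_at(k3,dock), open(d_office_bay)}
  ∪ pre   = {key_at(k3,dock), open(d_office_bay)} ∪ {at(bay), open(d_dock_bay)}
          = {at(bay), key_at(k3,dock), open(d_dock_bay), open(d_office_bay)}

== RESULT ==
["at(bay)", "key_at(k3,dock)", "open(d_dock_bay)", "open(d_office_bay)"]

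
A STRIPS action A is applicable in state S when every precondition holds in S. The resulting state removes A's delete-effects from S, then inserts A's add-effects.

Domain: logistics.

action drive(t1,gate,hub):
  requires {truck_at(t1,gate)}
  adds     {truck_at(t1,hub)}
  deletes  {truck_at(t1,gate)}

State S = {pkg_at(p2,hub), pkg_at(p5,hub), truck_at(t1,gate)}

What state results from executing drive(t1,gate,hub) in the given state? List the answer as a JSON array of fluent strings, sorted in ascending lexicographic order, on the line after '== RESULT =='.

Compute (S \ del) ∪ add:
  pre ⊆ S: {truck_at(t1,gate)} ⊆ S  — applicable
  S \ del = {pkg_at(p2,hub), pkg_at(p5,hub)}
  ∪ add   = {pkg_at(p2,hub), pkg_at(p5,hub), truck_at(t1,hub)}

== RESULT ==
["pkg_at(p2,hub)", "pkg_at(p5,hub)", "truck_at(t1,hub)"]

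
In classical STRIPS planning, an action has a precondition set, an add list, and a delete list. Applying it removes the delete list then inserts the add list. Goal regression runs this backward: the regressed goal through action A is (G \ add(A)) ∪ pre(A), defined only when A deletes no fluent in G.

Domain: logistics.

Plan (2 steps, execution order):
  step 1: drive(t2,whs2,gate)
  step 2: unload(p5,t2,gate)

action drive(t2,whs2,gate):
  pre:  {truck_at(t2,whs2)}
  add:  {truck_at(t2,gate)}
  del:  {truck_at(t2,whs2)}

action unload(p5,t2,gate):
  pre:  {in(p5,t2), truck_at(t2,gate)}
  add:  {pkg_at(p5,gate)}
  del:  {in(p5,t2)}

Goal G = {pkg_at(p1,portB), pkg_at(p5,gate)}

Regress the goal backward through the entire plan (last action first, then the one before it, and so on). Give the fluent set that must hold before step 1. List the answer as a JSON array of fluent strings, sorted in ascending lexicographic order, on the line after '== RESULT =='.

Work backward from the goal:
  through step 2 (unload(p5,t2,gate)): drop {pkg_at(p5,gate)}, keep {pkg_at(p1,portB)}, require {in(p5,t2), truck_at(t2,gate)}
    → {in(p5,t2), pkg_at(p1,portB), truck_at(t2,gate)}
  through step 1 (drive(t2,whs2,gate)): drop {truck_at(t2,gate)}, keep {in(p5,t2), pkg_at(p1,portB)}, require {truck_at(t2,whs2)}
    → {in(p5,t2), pkg_at(p1,portB), truck_at(t2,whs2)}

== RESULT ==
["in(p5,t2)", "pkg_at(p1,portB)", "truck_at(t2,whs2)"]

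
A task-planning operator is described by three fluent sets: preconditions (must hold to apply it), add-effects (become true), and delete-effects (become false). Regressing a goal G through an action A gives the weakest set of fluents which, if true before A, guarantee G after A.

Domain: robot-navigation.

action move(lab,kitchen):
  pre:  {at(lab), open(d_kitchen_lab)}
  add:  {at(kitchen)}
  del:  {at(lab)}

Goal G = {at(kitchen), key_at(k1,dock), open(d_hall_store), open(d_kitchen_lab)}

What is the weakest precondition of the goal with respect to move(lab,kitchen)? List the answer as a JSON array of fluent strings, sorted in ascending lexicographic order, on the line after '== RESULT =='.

Regress:
  G ∩ del = {}  (empty — regression defined)
  G \ add = {at(kitchen), key_at(k1,dock), open(d_hall_store), open(d_kitchen_lab)} \ {at(kitchen)} = {key_at(k1,dock), open(d_hall_store), open(d_kitchen_lab)}
  ∪ pre   = {key_at(k1,dock), open(d_hall_store), open(d_kitchen_lab)} ∪ {at(lab), open(d_kitchen_lab)}
          = {at(lab), key_at(k1,dock), open(d_hall_store), open(d_kitchen_lab)}

== RESULT ==
["at(lab)", "key_at(k1,dock)", "open(d_hall_store)", "open(d_kitchen_lab)"]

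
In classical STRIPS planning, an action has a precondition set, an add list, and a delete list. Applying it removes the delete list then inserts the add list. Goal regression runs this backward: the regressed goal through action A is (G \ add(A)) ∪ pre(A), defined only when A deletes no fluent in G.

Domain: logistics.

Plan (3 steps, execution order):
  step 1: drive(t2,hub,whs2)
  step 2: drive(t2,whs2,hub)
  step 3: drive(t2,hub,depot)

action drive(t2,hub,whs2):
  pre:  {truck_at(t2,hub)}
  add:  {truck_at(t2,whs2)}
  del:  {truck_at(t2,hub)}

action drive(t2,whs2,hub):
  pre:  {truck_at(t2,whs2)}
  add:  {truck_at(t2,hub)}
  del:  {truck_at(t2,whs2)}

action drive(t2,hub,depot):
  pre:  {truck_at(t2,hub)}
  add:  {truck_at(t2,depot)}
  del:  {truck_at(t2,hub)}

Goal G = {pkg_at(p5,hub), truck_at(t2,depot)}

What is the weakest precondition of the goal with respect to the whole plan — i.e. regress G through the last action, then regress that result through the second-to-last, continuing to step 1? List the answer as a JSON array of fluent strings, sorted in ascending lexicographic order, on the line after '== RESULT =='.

Regress step by step:
  through step 3 (drive(t2,hub,depot)): drop {truck_at(t2,depot)}, keep {pkg_at(p5,hub)}, require {truck_at(t2,hub)}
    → {pkg_at(p5,hub), truck_at(t2,hub)}
  through step 2 (drive(t2,whs2,hub)): drop {truck_at(t2,hub)}, keep {pkg_at(p5,hub)}, require {truck_at(t2,whs2)}
    → {pkg_at(p5,hub), truck_at(t2,whs2)}
  through step 1 (drive(t2,hub,whs2)): drop {truck_at(t2,whs2)}, keep {pkg_at(p5,hub)}, require {truck_at(t2,hub)}
    → {pkg_at(p5,hub), truck_at(t2,hub)}

== RESULT ==
["pkg_at(p5,hub)", "truck_at(t2,hub)"]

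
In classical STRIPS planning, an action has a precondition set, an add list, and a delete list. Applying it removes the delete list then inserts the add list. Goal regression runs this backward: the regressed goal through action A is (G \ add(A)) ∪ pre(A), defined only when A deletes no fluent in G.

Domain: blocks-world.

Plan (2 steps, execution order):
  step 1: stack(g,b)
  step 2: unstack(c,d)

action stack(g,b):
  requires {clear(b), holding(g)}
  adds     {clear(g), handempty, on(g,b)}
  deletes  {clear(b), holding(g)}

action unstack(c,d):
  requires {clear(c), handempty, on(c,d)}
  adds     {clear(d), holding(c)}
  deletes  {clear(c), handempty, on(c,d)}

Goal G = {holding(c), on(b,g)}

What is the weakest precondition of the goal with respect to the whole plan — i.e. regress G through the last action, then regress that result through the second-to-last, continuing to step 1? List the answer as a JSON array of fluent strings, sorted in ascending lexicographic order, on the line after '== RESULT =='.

Regress step by step:
  through step 2 (unstack(c,d)): drop {holding(c)}, keep {on(b,g)}, require {clear(c), handempty, on(c,d)}
    → {clear(c), handempty, on(b,g), on(c,d)}
  through step 1 (stack(g,b)): drop {handempty}, keep {clear(c), on(b,g), on(c,d)}, require {clear(b), holding(g)}
    → {clear(b), clear(c), holding(g), on(b,g), on(c,d)}

== RESULT ==
["clear(b)", "clear(c)", "holding(g)", "on(b,g)", "on(c,d)"]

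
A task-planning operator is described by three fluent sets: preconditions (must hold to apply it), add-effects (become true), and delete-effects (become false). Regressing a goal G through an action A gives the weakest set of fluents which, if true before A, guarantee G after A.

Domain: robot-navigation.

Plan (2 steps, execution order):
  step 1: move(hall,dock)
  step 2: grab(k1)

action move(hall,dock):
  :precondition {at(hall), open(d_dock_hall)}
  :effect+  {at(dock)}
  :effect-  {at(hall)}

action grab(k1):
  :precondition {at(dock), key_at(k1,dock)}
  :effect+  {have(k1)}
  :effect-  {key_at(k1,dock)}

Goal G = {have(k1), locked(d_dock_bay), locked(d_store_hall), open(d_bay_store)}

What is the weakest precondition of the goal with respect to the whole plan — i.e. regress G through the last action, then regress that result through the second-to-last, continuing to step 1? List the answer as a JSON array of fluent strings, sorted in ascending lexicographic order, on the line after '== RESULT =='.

Regress step by step:
  through step 2 (grab(k1)): drop {have(k1)}, keep {locked(d_dock_bay), locked(d_store_hall), open(d_bay_store)}, require {at(dock), key_at(k1,dock)}
    → {at(dock), key_at(k1,dock), locked(d_dock_bay), locked(d_store_hall), open(d_bay_store)}
  through step 1 (move(hall,dock)): drop {at(dock)}, keep {key_at(k1,dock), locked(d_dock_bay), locked(d_store_hall), open(d_bay_store)}, require {at(hall), open(d_dock_hall)}
    → {at(hall), key_at(k1,dock), locked(d_dock_bay), locked(d_store_hall), open(d_bay_store), open(d_dock_hall)}

== RESULT ==
["at(hall)", "key_at(k1,dock)", "locked(d_dock_bay)", "locked(d_store_hall)", "open(d_bay_store)", "open(d_dock_hall)"]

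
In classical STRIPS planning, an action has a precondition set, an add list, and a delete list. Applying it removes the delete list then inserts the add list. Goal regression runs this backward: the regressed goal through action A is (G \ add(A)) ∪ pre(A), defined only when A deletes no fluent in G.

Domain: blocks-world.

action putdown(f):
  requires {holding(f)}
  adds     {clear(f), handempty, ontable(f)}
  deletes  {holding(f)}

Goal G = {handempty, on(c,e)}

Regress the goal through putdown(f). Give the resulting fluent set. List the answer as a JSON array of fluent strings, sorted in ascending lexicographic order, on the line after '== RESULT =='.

Regress:
  G ∩ del = {}  (empty — regression defined)
  G \ add = {handempty, on(c,e)} \ {clear(f), handempty, ontable(f)} = {on(c,e)}
  ∪ pre   = {on(c,e)} ∪ {holding(f)}
          = {holding(f), on(c,e)}

== RESULT ==
["holding(f)", "on(c,e)"]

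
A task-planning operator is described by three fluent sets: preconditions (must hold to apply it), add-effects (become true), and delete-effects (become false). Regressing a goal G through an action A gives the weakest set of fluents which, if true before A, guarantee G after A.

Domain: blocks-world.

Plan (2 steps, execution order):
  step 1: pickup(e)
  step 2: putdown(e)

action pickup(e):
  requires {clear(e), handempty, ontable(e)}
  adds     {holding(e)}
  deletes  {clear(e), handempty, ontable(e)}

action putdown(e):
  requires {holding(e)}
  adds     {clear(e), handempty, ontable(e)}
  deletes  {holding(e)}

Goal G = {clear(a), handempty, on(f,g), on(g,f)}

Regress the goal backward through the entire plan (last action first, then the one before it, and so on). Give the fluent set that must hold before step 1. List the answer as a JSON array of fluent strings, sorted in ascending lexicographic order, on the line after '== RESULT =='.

Work backward from the goal:
  through step 2 (putdown(e)): drop {handempty}, keep {clear(a), on(f,g), on(g,f)}, require {holding(e)}
    → {clear(a), holding(e), on(f,g), on(g,f)}
  through step 1 (pickup(e)): drop {holding(e)}, keep {clear(a), on(f,g), on(g,f)}, require {clear(e), handempty, ontable(e)}
    → {clear(a), clear(e), handempty, on(f,g), on(g,f), ontable(e)}

== RESULT ==
["clear(a)", "clear(e)", "handempty", "on(f,g)", "on(g,f)", "ontable(e)"]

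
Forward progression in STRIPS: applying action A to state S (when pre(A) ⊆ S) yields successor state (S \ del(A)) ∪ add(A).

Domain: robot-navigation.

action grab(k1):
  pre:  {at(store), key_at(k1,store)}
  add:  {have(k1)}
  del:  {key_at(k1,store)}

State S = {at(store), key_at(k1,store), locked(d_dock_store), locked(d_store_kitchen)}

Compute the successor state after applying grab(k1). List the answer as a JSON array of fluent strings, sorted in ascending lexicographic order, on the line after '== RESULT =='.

Compute (S \ del) ∪ add:
  pre ⊆ S: {at(store), key_at(k1,store)} ⊆ S  — applicable
  S \ del = {at(store), locked(d_dock_store), locked(d_store_kitchen)}
  ∪ add   = {at(store), have(k1), locked(d_dock_store), locked(d_store_kitchen)}

== RESULT ==
["at(store)", "have(k1)", "locked(d_dock_store)", "locked(d_store_kitchen)"]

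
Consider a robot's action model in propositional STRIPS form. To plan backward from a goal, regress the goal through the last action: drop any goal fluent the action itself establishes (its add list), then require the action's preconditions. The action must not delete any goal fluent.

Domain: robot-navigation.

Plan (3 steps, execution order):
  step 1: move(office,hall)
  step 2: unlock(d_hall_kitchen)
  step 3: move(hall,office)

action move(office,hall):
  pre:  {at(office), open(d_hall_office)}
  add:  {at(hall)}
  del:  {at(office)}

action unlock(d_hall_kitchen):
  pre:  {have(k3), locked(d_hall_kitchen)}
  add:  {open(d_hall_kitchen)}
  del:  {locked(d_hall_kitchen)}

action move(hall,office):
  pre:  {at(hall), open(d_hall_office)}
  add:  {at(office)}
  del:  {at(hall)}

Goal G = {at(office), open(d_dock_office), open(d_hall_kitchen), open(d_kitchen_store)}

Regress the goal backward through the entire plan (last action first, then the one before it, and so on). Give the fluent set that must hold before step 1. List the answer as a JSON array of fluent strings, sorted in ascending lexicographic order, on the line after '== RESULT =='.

Work backward from the goal:
  through step 3 (move(hall,office)): drop {at(office)}, keep {open(d_dock_office), open(d_hall_kitchen), open(d_kitchen_store)}, require {at(hall), open(d_hall_office)}
    → {at(hall), open(d_dock_office), open(d_hall_kitchen), open(d_hall_office), open(d_kitchen_store)}
  through step 2 (unlock(d_hall_kitchen)): drop {open(d_hall_kitchen)}, keep {at(hall), open(d_dock_office), open(d_hall_office), open(d_kitchen_store)}, require {have(k3), locked(d_hall_kitchen)}
    → {at(hall), have(k3), locked(d_hall_kitchen), open(d_dock_office), open(d_hall_office), open(d_kitchen_store)}
  through step 1 (move(office,hall)): drop {at(hall)}, keep {have(k3), locked(d_hall_kitchen), open(d_dock_office), open(d_hall_office), open(d_kitchen_store)}, require {at(office), open(d_hall_office)}
    → {at(office), have(k3), locked(d_hall_kitchen), open(d_dock_office), open(d_hall_office), open(d_kitchen_store)}

== RESULT ==
["at(office)", "have(k3)", "locked(d_hall_kitchen)", "open(d_dock_office)", "open(d_hall_office)", "open(d_kitchen_store)"]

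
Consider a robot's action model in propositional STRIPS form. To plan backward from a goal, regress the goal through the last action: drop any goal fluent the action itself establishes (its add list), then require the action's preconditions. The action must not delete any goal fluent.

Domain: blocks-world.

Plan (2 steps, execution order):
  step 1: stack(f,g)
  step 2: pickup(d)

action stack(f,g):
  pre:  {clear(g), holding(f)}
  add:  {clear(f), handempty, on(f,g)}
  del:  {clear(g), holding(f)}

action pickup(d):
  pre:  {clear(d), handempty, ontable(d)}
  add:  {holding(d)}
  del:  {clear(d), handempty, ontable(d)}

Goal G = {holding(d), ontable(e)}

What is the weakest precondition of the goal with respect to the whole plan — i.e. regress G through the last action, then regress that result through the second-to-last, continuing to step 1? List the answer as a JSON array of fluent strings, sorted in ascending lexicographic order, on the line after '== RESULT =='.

Regress step by step:
  through step 2 (pickup(d)): drop {holding(d)}, keep {ontable(e)}, require {clear(d), handempty, ontable(d)}
    → {clear(d), handempty, ontable(d), ontable(e)}
  through step 1 (stack(f,g)): drop {handempty}, keep {clear(d), ontable(d), ontable(e)}, require {clear(g), holding(f)}
    → {clear(d), clear(g), holding(f), ontable(d), ontable(e)}

== RESULT ==
["clear(d)", "clear(g)", "holding(f)", "ontable(d)", "ontable(e)"]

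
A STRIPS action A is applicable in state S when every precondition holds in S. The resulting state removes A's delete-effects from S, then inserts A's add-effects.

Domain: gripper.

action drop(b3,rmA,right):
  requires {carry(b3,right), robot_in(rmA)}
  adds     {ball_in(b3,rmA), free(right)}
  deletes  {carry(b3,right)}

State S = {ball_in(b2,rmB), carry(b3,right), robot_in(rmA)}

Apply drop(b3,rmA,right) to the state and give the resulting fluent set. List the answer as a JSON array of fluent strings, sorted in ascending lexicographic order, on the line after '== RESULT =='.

Compute (S \ del) ∪ add:
  pre ⊆ S: {carry(b3,right), robot_in(rmA)} ⊆ S  — applicable
  S \ del = {ball_in(b2,rmB), robot_in(rmA)}
  ∪ add   = {ball_in(b2,rmB), ball_in(b3,rmA), free(right), robot_in(rmA)}

== RESULT ==
["ball_in(b2,rmB)", "ball_in(b3,rmA)", "free(right)", "robot_in(rmA)"]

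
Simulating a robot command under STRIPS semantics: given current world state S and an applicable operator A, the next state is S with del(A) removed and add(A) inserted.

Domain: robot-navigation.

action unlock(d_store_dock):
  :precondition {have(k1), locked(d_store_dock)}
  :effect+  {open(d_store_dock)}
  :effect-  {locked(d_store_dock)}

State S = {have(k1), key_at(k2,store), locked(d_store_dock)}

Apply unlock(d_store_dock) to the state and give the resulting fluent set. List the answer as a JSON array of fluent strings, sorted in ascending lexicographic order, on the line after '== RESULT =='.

Compute (S \ del) ∪ add:
  pre ⊆ S: {have(k1), locked(d_store_dock)} ⊆ S  — applicable
  S \ del = {have(k1), key_at(k2,store)}
  ∪ add   = {have(k1), key_at(k2,store), open(d_store_dock)}

== RESULT ==
["have(k1)", "key_at(k2,store)", "open(d_store_dock)"]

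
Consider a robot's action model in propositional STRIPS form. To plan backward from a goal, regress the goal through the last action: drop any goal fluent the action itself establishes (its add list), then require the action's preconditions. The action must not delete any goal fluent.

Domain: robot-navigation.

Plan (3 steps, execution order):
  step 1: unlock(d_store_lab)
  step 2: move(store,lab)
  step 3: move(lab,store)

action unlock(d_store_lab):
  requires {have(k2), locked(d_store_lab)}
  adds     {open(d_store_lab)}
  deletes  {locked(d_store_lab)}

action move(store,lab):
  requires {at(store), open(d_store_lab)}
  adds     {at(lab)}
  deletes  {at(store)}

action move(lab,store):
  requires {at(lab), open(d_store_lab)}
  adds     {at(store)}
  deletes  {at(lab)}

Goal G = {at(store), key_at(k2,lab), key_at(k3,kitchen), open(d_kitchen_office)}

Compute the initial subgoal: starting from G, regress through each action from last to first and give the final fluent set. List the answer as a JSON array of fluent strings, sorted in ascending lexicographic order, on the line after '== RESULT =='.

Work backward from the goal:
  through step 3 (move(lab,store)): drop {at(store)}, keep {key_at(k2,lab), key_at(k3,kitchen), open(d_kitchen_office)}, require {at(lab), open(d_store_lab)}
    → {at(lab), key_at(k2,lab), key_at(k3,kitchen), open(d_kitchen_office), open(d_store_lab)}
  through step 2 (move(store,lab)): drop {at(lab)}, keep {key_at(k2,lab), key_at(k3,kitchen), open(d_kitchen_office), open(d_store_lab)}, require {at(store), open(d_store_lab)}
    → {at(store), key_at(k2,lab), key_at(k3,kitchen), open(d_kitchen_office), open(d_store_lab)}
  through step 1 (unlock(d_store_lab)): drop {open(d_store_lab)}, keep {at(store), key_at(k2,lab), key_at(k3,kitchen), open(d_kitchen_office)}, require {have(k2), locked(d_store_lab)}
    → {at(store), have(k2), key_at(k2,lab), key_at(k3,kitchen), locked(d_store_lab), open(d_kitchen_office)}

== RESULT ==
["at(store)", "have(k2)", "key_at(k2,lab)", "key_at(k3,kitchen)", "locked(d_store_lab)", "open(d_kitchen_office)"]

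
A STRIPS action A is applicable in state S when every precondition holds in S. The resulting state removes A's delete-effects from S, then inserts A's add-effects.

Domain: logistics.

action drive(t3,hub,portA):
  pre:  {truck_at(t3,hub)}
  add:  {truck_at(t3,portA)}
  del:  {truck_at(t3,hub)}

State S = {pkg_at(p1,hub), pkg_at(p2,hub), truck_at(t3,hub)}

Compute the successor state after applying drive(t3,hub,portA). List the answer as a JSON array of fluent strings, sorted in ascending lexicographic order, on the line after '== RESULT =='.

Compute (S \ del) ∪ add:
  pre ⊆ S: {truck_at(t3,hub)} ⊆ S  — applicable
  S \ del = {pkg_at(p1,hub), pkg_at(p2,hub)}
  ∪ add   = {pkg_at(p1,hub), pkg_at(p2,hub), truck_at(t3,portA)}

== RESULT ==
["pkg_at(p1,hub)", "pkg_at(p2,hub)", "truck_at(t3,portA)"]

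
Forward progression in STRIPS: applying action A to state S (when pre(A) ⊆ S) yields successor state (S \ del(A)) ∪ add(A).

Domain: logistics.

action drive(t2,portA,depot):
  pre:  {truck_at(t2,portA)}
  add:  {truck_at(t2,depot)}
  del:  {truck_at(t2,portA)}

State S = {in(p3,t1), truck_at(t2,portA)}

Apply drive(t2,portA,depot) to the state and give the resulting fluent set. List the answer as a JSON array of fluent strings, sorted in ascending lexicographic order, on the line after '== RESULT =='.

Compute (S \ del) ∪ add:
  pre ⊆ S: {truck_at(t2,portA)} ⊆ S  — applicable
  S \ del = {in(p3,t1)}
  ∪ add   = {in(p3,t1), truck_at(t2,depot)}

== RESULT ==
["in(p3,t1)", "truck_at(t2,depot)"]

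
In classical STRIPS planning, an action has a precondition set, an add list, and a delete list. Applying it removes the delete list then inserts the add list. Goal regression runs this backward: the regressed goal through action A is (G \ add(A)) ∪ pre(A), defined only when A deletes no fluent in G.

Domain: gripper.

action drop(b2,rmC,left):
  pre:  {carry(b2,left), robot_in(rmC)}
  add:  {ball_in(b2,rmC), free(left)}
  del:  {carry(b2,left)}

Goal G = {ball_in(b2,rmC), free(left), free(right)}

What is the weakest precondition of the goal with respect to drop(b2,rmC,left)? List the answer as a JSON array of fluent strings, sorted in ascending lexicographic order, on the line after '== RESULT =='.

Compute (G \ add) ∪ pre:
  G ∩ del = {}  (empty — regression defined)
  G \ add = {ball_in(b2,rmC), free(left), free(right)} \ {ball_in(b2,rmC), free(left)} = {free(right)}
  ∪ pre   = {free(right)} ∪ {carry(b2,left), robot_in(rmC)}
          = {carry(b2,left), free(right), robot_in(rmC)}

== RESULT ==
["carry(b2,left)", "free(right)", "robot_in(rmC)"]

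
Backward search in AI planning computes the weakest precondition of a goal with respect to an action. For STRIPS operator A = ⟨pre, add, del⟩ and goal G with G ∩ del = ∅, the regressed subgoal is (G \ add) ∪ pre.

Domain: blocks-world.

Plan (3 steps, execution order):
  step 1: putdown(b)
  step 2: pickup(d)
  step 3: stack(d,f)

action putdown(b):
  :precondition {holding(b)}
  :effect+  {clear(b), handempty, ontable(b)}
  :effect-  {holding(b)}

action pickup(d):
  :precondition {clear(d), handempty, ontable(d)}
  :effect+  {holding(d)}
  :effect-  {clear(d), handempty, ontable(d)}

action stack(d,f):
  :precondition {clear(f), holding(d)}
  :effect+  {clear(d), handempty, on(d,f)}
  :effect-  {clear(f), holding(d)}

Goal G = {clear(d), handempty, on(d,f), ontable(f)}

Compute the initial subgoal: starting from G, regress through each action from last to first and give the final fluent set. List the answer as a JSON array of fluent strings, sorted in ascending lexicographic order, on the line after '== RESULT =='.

Work backward from the goal:
  through step 3 (stack(d,f)): drop {clear(d), handempty, on(d,f)}, keep {ontable(f)}, require {clear(f), holding(d)}
    → {clear(f), holding(d), ontable(f)}
  through step 2 (pickup(d)): drop {holding(d)}, keep {clear(f), ontable(f)}, require {clear(d), handempty, ontable(d)}
    → {clear(d), clear(f), handempty, ontable(d), ontable(f)}
  through step 1 (putdown(b)): drop {handempty}, keep {clear(d), clear(f), ontable(d), ontable(f)}, require {holding(b)}
    → {clear(d), clear(f), holding(b), ontable(d), ontable(f)}

== RESULT ==
["clear(d)", "clear(f)", "holding(b)", "ontable(d)", "ontable(f)"]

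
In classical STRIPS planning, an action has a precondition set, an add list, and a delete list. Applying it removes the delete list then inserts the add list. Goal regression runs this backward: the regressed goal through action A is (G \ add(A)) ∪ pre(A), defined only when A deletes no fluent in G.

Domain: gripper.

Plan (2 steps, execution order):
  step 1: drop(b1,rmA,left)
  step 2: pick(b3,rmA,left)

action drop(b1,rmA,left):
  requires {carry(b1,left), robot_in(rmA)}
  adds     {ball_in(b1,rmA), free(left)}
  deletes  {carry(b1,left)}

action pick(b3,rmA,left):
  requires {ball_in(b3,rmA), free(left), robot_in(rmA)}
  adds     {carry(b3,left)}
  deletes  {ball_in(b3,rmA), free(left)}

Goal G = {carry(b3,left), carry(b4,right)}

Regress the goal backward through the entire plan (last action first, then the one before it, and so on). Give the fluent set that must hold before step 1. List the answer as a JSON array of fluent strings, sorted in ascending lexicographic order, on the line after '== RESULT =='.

Work backward from the goal:
  through step 2 (pick(b3,rmA,left)): drop {carry(b3,left)}, keep {carry(b4,right)}, require {ball_in(b3,rmA), free(left), robot_in(rmA)}
    → {ball_in(b3,rmA), carry(b4,right), free(left), robot_in(rmA)}
  through step 1 (drop(b1,rmA,left)): drop {free(left)}, keep {ball_in(b3,rmA), carry(b4,right), robot_in(rmA)}, require {carry(b1,left), robot_in(rmA)}
    → {ball_in(b3,rmA), carry(b1,left), carry(b4,right), robot_in(rmA)}

== RESULT ==
["ball_in(b3,rmA)", "carry(b1,left)", "carry(b4,right)", "robot_in(rmA)"]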